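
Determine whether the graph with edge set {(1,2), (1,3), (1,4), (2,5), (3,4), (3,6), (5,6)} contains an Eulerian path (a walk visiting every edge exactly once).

Step 1: Find the degree of each vertex:
  deg(1) = 3
  deg(2) = 2
  deg(3) = 3
  deg(4) = 2
  deg(5) = 2
  deg(6) = 2

Step 2: Count vertices with odd degree:
  Odd-degree vertices: 1, 3 (2 total)

Step 3: Apply Euler's theorem:
  - Eulerian circuit exists iff graph is connected and all vertices have even degree
  - Eulerian path exists iff graph is connected and has 0 or 2 odd-degree vertices

Graph is connected with exactly 2 odd-degree vertices (1, 3).
Eulerian path exists (starting and ending at the odd-degree vertices), but no Eulerian circuit.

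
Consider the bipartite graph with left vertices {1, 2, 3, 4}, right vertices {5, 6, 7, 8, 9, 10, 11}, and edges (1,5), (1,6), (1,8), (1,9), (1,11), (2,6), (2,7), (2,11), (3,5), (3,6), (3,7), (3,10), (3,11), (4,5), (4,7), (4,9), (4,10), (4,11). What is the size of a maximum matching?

Step 1: List the neighbors of each left vertex:
  1: 5, 6, 8, 9, 11
  2: 6, 7, 11
  3: 5, 6, 7, 10, 11
  4: 5, 7, 9, 10, 11

Step 2: Greedily match left vertices, then look for augmenting paths:
  Match 1 -- 5
  Match 2 -- 6
  Match 3 -- 7
  Match 4 -- 9
  No augmenting path remains.

Step 3: Verify this is maximum:
  Matching size 4 = min(|L|, |R|) = min(4, 7), which is an upper bound, so this matching is maximum.

Maximum matching: {(1,5), (2,6), (3,7), (4,9)}
Size: 4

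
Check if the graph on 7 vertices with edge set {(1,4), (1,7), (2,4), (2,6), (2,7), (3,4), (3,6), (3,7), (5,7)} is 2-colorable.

Step 1: Attempt 2-coloring using BFS:
  Start at vertex 1, assign color 0
  Color vertex 4 with color 1 (neighbor of 1)
  Color vertex 7 with color 1 (neighbor of 1)
  Color vertex 2 with color 0 (neighbor of 4)
  Color vertex 3 with color 0 (neighbor of 4)
  Color vertex 5 with color 0 (neighbor of 7)
  Color vertex 6 with color 1 (neighbor of 2)

Step 2: 2-coloring succeeded. No conflicts found.
  Set A (color 0): {1, 2, 3, 5}
  Set B (color 1): {4, 6, 7}

The graph is bipartite with partition {1, 2, 3, 5}, {4, 6, 7}.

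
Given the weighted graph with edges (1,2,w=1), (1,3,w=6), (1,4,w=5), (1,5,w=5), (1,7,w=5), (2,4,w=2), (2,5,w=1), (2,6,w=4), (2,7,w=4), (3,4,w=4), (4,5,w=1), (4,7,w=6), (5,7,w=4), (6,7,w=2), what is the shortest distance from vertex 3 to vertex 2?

Step 1: Build adjacency list with weights:
  1: 2(w=1), 3(w=6), 4(w=5), 5(w=5), 7(w=5)
  2: 1(w=1), 4(w=2), 5(w=1), 6(w=4), 7(w=4)
  3: 1(w=6), 4(w=4)
  4: 1(w=5), 2(w=2), 3(w=4), 5(w=1), 7(w=6)
  5: 1(w=5), 2(w=1), 4(w=1), 7(w=4)
  6: 2(w=4), 7(w=2)
  7: 1(w=5), 2(w=4), 4(w=6), 5(w=4), 6(w=2)

Step 2: Apply Dijkstra's algorithm from vertex 3:
  Visit vertex 3 (distance=0)
    Update dist[1] = 6
    Update dist[4] = 4
  Visit vertex 4 (distance=4)
    Update dist[2] = 6
    Update dist[5] = 5
    Update dist[7] = 10
  Visit vertex 5 (distance=5)
    Update dist[7] = 9
  Visit vertex 1 (distance=6)
  Visit vertex 2 (distance=6)
    Update dist[6] = 10

Step 3: Shortest path: 3 -> 4 -> 2
Total weight: 4 + 2 = 6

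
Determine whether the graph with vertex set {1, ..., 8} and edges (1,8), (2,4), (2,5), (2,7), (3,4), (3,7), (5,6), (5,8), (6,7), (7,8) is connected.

Step 1: Build adjacency list from edges:
  1: 8
  2: 4, 5, 7
  3: 4, 7
  4: 2, 3
  5: 2, 6, 8
  6: 5, 7
  7: 2, 3, 6, 8
  8: 1, 5, 7

Step 2: Run BFS/DFS from vertex 1:
  Visited: {1, 8, 5, 7, 2, 6, 3, 4}
  Reached 8 of 8 vertices

Step 3: All 8 vertices reached from vertex 1, so the graph is connected.
Answer: Yes, the graph is connected.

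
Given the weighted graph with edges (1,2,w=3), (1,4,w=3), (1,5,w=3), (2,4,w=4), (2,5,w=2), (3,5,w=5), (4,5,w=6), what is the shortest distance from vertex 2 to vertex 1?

Step 1: Build adjacency list with weights:
  1: 2(w=3), 4(w=3), 5(w=3)
  2: 1(w=3), 4(w=4), 5(w=2)
  3: 5(w=5)
  4: 1(w=3), 2(w=4), 5(w=6)
  5: 1(w=3), 2(w=2), 3(w=5), 4(w=6)

Step 2: Apply Dijkstra's algorithm from vertex 2:
  Visit vertex 2 (distance=0)
    Update dist[1] = 3
    Update dist[4] = 4
    Update dist[5] = 2
  Visit vertex 5 (distance=2)
    Update dist[3] = 7
  Visit vertex 1 (distance=3)

Step 3: Shortest path: 2 -> 1
Total weight: 3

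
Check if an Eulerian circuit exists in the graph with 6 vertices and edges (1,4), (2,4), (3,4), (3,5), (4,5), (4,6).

Step 1: Find the degree of each vertex:
  deg(1) = 1
  deg(2) = 1
  deg(3) = 2
  deg(4) = 5
  deg(5) = 2
  deg(6) = 1

Step 2: Count vertices with odd degree:
  Odd-degree vertices: 1, 2, 4, 6 (4 total)

Step 3: Apply Euler's theorem:
  - Eulerian circuit exists iff graph is connected and all vertices have even degree
  - Eulerian path exists iff graph is connected and has 0 or 2 odd-degree vertices

Graph has 4 odd-degree vertices (need 0 or 2).
Neither Eulerian path nor Eulerian circuit exists.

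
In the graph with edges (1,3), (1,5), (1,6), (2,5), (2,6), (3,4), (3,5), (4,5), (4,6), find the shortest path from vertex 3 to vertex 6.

Step 1: Build adjacency list:
  1: 3, 5, 6
  2: 5, 6
  3: 1, 4, 5
  4: 3, 5, 6
  5: 1, 2, 3, 4
  6: 1, 2, 4

Step 2: BFS from vertex 3 to find shortest path to 6:
  vertex 1 reached at distance 1
  vertex 4 reached at distance 1
  vertex 5 reached at distance 1
  vertex 6 reached at distance 2

Step 3: Shortest path: 3 -> 4 -> 6
Path length: 2 edges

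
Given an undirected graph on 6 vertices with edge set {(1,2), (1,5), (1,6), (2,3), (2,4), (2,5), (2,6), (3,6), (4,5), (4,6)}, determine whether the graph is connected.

Step 1: Build adjacency list from edges:
  1: 2, 5, 6
  2: 1, 3, 4, 5, 6
  3: 2, 6
  4: 2, 5, 6
  5: 1, 2, 4
  6: 1, 2, 3, 4

Step 2: Run BFS/DFS from vertex 1:
  Visited: {1, 2, 5, 6, 3, 4}
  Reached 6 of 6 vertices

Step 3: All 6 vertices reached from vertex 1, so the graph is connected.
Answer: Yes, the graph is connected.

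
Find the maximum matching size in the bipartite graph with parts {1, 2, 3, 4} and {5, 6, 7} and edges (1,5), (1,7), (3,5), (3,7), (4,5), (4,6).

Step 1: List the neighbors of each left vertex:
  1: 5, 7
  2: (none)
  3: 5, 7
  4: 5, 6

Step 2: Greedily match left vertices, then look for augmenting paths:
  Match 1 -- 5
  Match 3 -- 7
  Match 4 -- 6
  No augmenting path remains.

Step 3: Verify this is maximum:
  Matching size 3 = min(|L|, |R|) = min(4, 3), which is an upper bound, so this matching is maximum.

Maximum matching: {(1,5), (3,7), (4,6)}
Size: 3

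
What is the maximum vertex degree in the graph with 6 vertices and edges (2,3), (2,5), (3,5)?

Step 1: Count edges incident to each vertex:
  deg(1) = 0 (neighbors: none)
  deg(2) = 2 (neighbors: 3, 5)
  deg(3) = 2 (neighbors: 2, 5)
  deg(4) = 0 (neighbors: none)
  deg(5) = 2 (neighbors: 2, 3)
  deg(6) = 0 (neighbors: none)

Step 2: Find maximum:
  max(0, 2, 2, 0, 2, 0) = 2 (vertex 2)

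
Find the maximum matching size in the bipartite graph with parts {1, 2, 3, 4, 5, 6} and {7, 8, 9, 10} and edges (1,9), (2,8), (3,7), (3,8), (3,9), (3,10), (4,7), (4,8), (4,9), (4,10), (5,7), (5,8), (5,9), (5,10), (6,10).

Step 1: List the neighbors of each left vertex:
  1: 9
  2: 8
  3: 7, 8, 9, 10
  4: 7, 8, 9, 10
  5: 7, 8, 9, 10
  6: 10

Step 2: Greedily match left vertices, then look for augmenting paths:
  Match 1 -- 9
  Match 2 -- 8
  Match 3 -- 7
  Match 4 -- 10
  No augmenting path remains.

Step 3: Verify this is maximum:
  Matching size 4 = min(|L|, |R|) = min(6, 4), which is an upper bound, so this matching is maximum.

Maximum matching: {(1,9), (2,8), (3,7), (4,10)}
Size: 4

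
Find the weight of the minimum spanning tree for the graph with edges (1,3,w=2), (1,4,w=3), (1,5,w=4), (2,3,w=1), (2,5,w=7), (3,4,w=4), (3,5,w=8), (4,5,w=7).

Apply Kruskal's algorithm (sort edges by weight, add if no cycle):

Sorted edges by weight:
  (2,3) w=1
  (1,3) w=2
  (1,4) w=3
  (1,5) w=4
  (3,4) w=4
  (2,5) w=7
  (4,5) w=7
  (3,5) w=8

Add edge (2,3) w=1 -- no cycle. Running total: 1
Add edge (1,3) w=2 -- no cycle. Running total: 3
Add edge (1,4) w=3 -- no cycle. Running total: 6
Add edge (1,5) w=4 -- no cycle. Running total: 10

MST edges: (2,3,w=1), (1,3,w=2), (1,4,w=3), (1,5,w=4)
Total MST weight: 1 + 2 + 3 + 4 = 10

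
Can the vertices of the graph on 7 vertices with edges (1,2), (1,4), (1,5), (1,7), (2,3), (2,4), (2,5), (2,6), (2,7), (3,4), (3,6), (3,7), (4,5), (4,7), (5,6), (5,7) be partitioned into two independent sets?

Step 1: Attempt 2-coloring using BFS:
  Start at vertex 1, assign color 0
  Color vertex 2 with color 1 (neighbor of 1)
  Color vertex 4 with color 1 (neighbor of 1)
  Color vertex 5 with color 1 (neighbor of 1)
  Color vertex 7 with color 1 (neighbor of 1)
  Color vertex 3 with color 0 (neighbor of 2)

Step 2: Conflict found! Vertices 2 and 4 are adjacent but have the same color.
This means the graph contains an odd cycle.

The graph is NOT bipartite.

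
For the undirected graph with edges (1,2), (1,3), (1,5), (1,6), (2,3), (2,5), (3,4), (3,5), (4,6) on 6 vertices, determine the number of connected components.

Step 1: Build adjacency list from edges:
  1: 2, 3, 5, 6
  2: 1, 3, 5
  3: 1, 2, 4, 5
  4: 3, 6
  5: 1, 2, 3
  6: 1, 4

Step 2: Run BFS/DFS from vertex 1:
  Visited: {1, 2, 3, 5, 6, 4}
  Reached 6 of 6 vertices

Step 3: All 6 vertices reached from vertex 1, so the graph is connected.
Number of connected components: 1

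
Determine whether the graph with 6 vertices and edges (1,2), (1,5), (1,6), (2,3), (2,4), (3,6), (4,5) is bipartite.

Step 1: Attempt 2-coloring using BFS:
  Start at vertex 1, assign color 0
  Color vertex 2 with color 1 (neighbor of 1)
  Color vertex 5 with color 1 (neighbor of 1)
  Color vertex 6 with color 1 (neighbor of 1)
  Color vertex 3 with color 0 (neighbor of 2)
  Color vertex 4 with color 0 (neighbor of 2)

Step 2: 2-coloring succeeded. No conflicts found.
  Set A (color 0): {1, 3, 4}
  Set B (color 1): {2, 5, 6}

The graph is bipartite with partition {1, 3, 4}, {2, 5, 6}.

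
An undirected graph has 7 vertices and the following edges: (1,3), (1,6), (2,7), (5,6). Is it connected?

Step 1: Build adjacency list from edges:
  1: 3, 6
  2: 7
  3: 1
  4: (none)
  5: 6
  6: 1, 5
  7: 2

Step 2: Run BFS/DFS from vertex 1:
  Visited: {1, 3, 6, 5}
  Reached 4 of 7 vertices

Step 3: Only 4 of 7 vertices reached. Graph is disconnected.
Connected components: {1, 3, 5, 6}, {2, 7}, {4}
Answer: No, the graph is not connected (3 components).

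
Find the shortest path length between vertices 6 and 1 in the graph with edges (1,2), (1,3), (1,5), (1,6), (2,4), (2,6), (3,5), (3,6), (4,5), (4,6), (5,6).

Step 1: Build adjacency list:
  1: 2, 3, 5, 6
  2: 1, 4, 6
  3: 1, 5, 6
  4: 2, 5, 6
  5: 1, 3, 4, 6
  6: 1, 2, 3, 4, 5

Step 2: BFS from vertex 6 to find shortest path to 1:
  vertex 1 reached at distance 1

Step 3: Shortest path: 6 -> 1
Path length: 1 edge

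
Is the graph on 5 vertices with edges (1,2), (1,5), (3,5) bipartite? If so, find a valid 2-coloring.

Step 1: Attempt 2-coloring using BFS:
  Start at vertex 1, assign color 0
  Color vertex 2 with color 1 (neighbor of 1)
  Color vertex 5 with color 1 (neighbor of 1)
  Color vertex 3 with color 0 (neighbor of 5)
  Start new component at vertex 4, assign color 0

Step 2: 2-coloring succeeded. No conflicts found.
  Set A (color 0): {1, 3, 4}
  Set B (color 1): {2, 5}

The graph is bipartite with partition {1, 3, 4}, {2, 5}.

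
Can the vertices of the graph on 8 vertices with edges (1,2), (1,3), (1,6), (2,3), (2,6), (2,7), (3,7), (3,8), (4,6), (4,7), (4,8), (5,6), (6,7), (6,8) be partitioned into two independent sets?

Step 1: Attempt 2-coloring using BFS:
  Start at vertex 1, assign color 0
  Color vertex 2 with color 1 (neighbor of 1)
  Color vertex 3 with color 1 (neighbor of 1)
  Color vertex 6 with color 1 (neighbor of 1)

Step 2: Conflict found! Vertices 2 and 3 are adjacent but have the same color.
This means the graph contains an odd cycle.

The graph is NOT bipartite.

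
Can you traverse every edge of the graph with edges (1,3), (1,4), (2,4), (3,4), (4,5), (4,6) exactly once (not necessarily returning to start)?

Step 1: Find the degree of each vertex:
  deg(1) = 2
  deg(2) = 1
  deg(3) = 2
  deg(4) = 5
  deg(5) = 1
  deg(6) = 1

Step 2: Count vertices with odd degree:
  Odd-degree vertices: 2, 4, 5, 6 (4 total)

Step 3: Apply Euler's theorem:
  - Eulerian circuit exists iff graph is connected and all vertices have even degree
  - Eulerian path exists iff graph is connected and has 0 or 2 odd-degree vertices

Graph has 4 odd-degree vertices (need 0 or 2).
Neither Eulerian path nor Eulerian circuit exists.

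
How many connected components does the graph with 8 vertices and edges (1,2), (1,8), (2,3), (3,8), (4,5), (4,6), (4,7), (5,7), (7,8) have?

Step 1: Build adjacency list from edges:
  1: 2, 8
  2: 1, 3
  3: 2, 8
  4: 5, 6, 7
  5: 4, 7
  6: 4
  7: 4, 5, 8
  8: 1, 3, 7

Step 2: Run BFS/DFS from vertex 1:
  Visited: {1, 2, 8, 3, 7, 4, 5, 6}
  Reached 8 of 8 vertices

Step 3: All 8 vertices reached from vertex 1, so the graph is connected.
Number of connected components: 1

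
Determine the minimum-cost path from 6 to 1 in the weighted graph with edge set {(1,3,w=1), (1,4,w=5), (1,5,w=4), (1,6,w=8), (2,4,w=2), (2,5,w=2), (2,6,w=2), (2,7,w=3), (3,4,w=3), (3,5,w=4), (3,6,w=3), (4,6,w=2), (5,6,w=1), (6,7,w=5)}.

Step 1: Build adjacency list with weights:
  1: 3(w=1), 4(w=5), 5(w=4), 6(w=8)
  2: 4(w=2), 5(w=2), 6(w=2), 7(w=3)
  3: 1(w=1), 4(w=3), 5(w=4), 6(w=3)
  4: 1(w=5), 2(w=2), 3(w=3), 6(w=2)
  5: 1(w=4), 2(w=2), 3(w=4), 6(w=1)
  6: 1(w=8), 2(w=2), 3(w=3), 4(w=2), 5(w=1), 7(w=5)
  7: 2(w=3), 6(w=5)

Step 2: Apply Dijkstra's algorithm from vertex 6:
  Visit vertex 6 (distance=0)
    Update dist[1] = 8
    Update dist[2] = 2
    Update dist[3] = 3
    Update dist[4] = 2
    Update dist[5] = 1
    Update dist[7] = 5
  Visit vertex 5 (distance=1)
    Update dist[1] = 5
  Visit vertex 2 (distance=2)
  Visit vertex 4 (distance=2)
  Visit vertex 3 (distance=3)
    Update dist[1] = 4
  Visit vertex 1 (distance=4)

Step 3: Shortest path: 6 -> 3 -> 1
Total weight: 3 + 1 = 4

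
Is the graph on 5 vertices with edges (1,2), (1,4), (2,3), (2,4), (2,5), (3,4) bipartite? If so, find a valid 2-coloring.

Step 1: Attempt 2-coloring using BFS:
  Start at vertex 1, assign color 0
  Color vertex 2 with color 1 (neighbor of 1)
  Color vertex 4 with color 1 (neighbor of 1)
  Color vertex 3 with color 0 (neighbor of 2)

Step 2: Conflict found! Vertices 2 and 4 are adjacent but have the same color.
This means the graph contains an odd cycle.

The graph is NOT bipartite.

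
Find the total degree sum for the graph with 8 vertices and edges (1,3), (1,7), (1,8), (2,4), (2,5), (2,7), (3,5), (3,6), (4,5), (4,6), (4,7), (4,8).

Step 1: Count edges incident to each vertex:
  deg(1) = 3 (neighbors: 3, 7, 8)
  deg(2) = 3 (neighbors: 4, 5, 7)
  deg(3) = 3 (neighbors: 1, 5, 6)
  deg(4) = 5 (neighbors: 2, 5, 6, 7, 8)
  deg(5) = 3 (neighbors: 2, 3, 4)
  deg(6) = 2 (neighbors: 3, 4)
  deg(7) = 3 (neighbors: 1, 2, 4)
  deg(8) = 2 (neighbors: 1, 4)

Step 2: Sum all degrees:
  3 + 3 + 3 + 5 + 3 + 2 + 3 + 2 = 24

Verification: sum of degrees = 2 * |E| = 2 * 12 = 24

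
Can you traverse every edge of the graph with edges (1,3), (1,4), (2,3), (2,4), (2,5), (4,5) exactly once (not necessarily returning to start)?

Step 1: Find the degree of each vertex:
  deg(1) = 2
  deg(2) = 3
  deg(3) = 2
  deg(4) = 3
  deg(5) = 2

Step 2: Count vertices with odd degree:
  Odd-degree vertices: 2, 4 (2 total)

Step 3: Apply Euler's theorem:
  - Eulerian circuit exists iff graph is connected and all vertices have even degree
  - Eulerian path exists iff graph is connected and has 0 or 2 odd-degree vertices

Graph is connected with exactly 2 odd-degree vertices (2, 4).
Eulerian path exists (starting and ending at the odd-degree vertices), but no Eulerian circuit.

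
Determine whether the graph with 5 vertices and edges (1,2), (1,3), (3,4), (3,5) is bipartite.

Step 1: Attempt 2-coloring using BFS:
  Start at vertex 1, assign color 0
  Color vertex 2 with color 1 (neighbor of 1)
  Color vertex 3 with color 1 (neighbor of 1)
  Color vertex 4 with color 0 (neighbor of 3)
  Color vertex 5 with color 0 (neighbor of 3)

Step 2: 2-coloring succeeded. No conflicts found.
  Set A (color 0): {1, 4, 5}
  Set B (color 1): {2, 3}

The graph is bipartite with partition {1, 4, 5}, {2, 3}.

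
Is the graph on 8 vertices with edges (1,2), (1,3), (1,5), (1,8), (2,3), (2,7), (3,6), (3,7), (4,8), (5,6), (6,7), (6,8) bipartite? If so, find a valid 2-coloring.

Step 1: Attempt 2-coloring using BFS:
  Start at vertex 1, assign color 0
  Color vertex 2 with color 1 (neighbor of 1)
  Color vertex 3 with color 1 (neighbor of 1)
  Color vertex 5 with color 1 (neighbor of 1)
  Color vertex 8 with color 1 (neighbor of 1)

Step 2: Conflict found! Vertices 2 and 3 are adjacent but have the same color.
This means the graph contains an odd cycle.

The graph is NOT bipartite.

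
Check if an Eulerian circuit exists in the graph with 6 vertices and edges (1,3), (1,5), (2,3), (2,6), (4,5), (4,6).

Step 1: Find the degree of each vertex:
  deg(1) = 2
  deg(2) = 2
  deg(3) = 2
  deg(4) = 2
  deg(5) = 2
  deg(6) = 2

Step 2: Count vertices with odd degree:
  All vertices have even degree (0 odd-degree vertices)

Step 3: Apply Euler's theorem:
  - Eulerian circuit exists iff graph is connected and all vertices have even degree
  - Eulerian path exists iff graph is connected and has 0 or 2 odd-degree vertices

Graph is connected with 0 odd-degree vertices.
Both Eulerian circuit and Eulerian path exist.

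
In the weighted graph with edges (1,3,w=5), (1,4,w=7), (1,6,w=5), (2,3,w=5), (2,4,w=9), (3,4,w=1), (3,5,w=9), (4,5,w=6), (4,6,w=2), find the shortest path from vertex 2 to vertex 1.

Step 1: Build adjacency list with weights:
  1: 3(w=5), 4(w=7), 6(w=5)
  2: 3(w=5), 4(w=9)
  3: 1(w=5), 2(w=5), 4(w=1), 5(w=9)
  4: 1(w=7), 2(w=9), 3(w=1), 5(w=6), 6(w=2)
  5: 3(w=9), 4(w=6)
  6: 1(w=5), 4(w=2)

Step 2: Apply Dijkstra's algorithm from vertex 2:
  Visit vertex 2 (distance=0)
    Update dist[3] = 5
    Update dist[4] = 9
  Visit vertex 3 (distance=5)
    Update dist[1] = 10
    Update dist[4] = 6
    Update dist[5] = 14
  Visit vertex 4 (distance=6)
    Update dist[5] = 12
    Update dist[6] = 8
  Visit vertex 6 (distance=8)
  Visit vertex 1 (distance=10)

Step 3: Shortest path: 2 -> 3 -> 1
Total weight: 5 + 5 = 10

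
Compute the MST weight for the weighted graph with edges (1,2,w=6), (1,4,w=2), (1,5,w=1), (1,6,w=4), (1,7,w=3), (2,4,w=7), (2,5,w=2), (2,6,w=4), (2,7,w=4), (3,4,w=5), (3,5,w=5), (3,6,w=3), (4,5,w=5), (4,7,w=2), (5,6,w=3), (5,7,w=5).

Apply Kruskal's algorithm (sort edges by weight, add if no cycle):

Sorted edges by weight:
  (1,5) w=1
  (1,4) w=2
  (2,5) w=2
  (4,7) w=2
  (1,7) w=3
  (3,6) w=3
  (5,6) w=3
  (1,6) w=4
  (2,6) w=4
  (2,7) w=4
  (3,5) w=5
  (3,4) w=5
  (4,5) w=5
  (5,7) w=5
  (1,2) w=6
  (2,4) w=7

Add edge (1,5) w=1 -- no cycle. Running total: 1
Add edge (1,4) w=2 -- no cycle. Running total: 3
Add edge (2,5) w=2 -- no cycle. Running total: 5
Add edge (4,7) w=2 -- no cycle. Running total: 7
Skip edge (1,7) w=3 -- would create cycle
Add edge (3,6) w=3 -- no cycle. Running total: 10
Add edge (5,6) w=3 -- no cycle. Running total: 13

MST edges: (1,5,w=1), (1,4,w=2), (2,5,w=2), (4,7,w=2), (3,6,w=3), (5,6,w=3)
Total MST weight: 1 + 2 + 2 + 2 + 3 + 3 = 13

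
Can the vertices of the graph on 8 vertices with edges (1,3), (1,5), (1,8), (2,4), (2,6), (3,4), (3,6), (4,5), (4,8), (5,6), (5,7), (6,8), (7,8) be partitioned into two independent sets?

Step 1: Attempt 2-coloring using BFS:
  Start at vertex 1, assign color 0
  Color vertex 3 with color 1 (neighbor of 1)
  Color vertex 5 with color 1 (neighbor of 1)
  Color vertex 8 with color 1 (neighbor of 1)
  Color vertex 4 with color 0 (neighbor of 3)
  Color vertex 6 with color 0 (neighbor of 3)
  Color vertex 7 with color 0 (neighbor of 5)
  Color vertex 2 with color 1 (neighbor of 4)

Step 2: 2-coloring succeeded. No conflicts found.
  Set A (color 0): {1, 4, 6, 7}
  Set B (color 1): {2, 3, 5, 8}

The graph is bipartite with partition {1, 4, 6, 7}, {2, 3, 5, 8}.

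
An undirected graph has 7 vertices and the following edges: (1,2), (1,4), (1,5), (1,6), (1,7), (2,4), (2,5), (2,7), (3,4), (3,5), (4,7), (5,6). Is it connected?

Step 1: Build adjacency list from edges:
  1: 2, 4, 5, 6, 7
  2: 1, 4, 5, 7
  3: 4, 5
  4: 1, 2, 3, 7
  5: 1, 2, 3, 6
  6: 1, 5
  7: 1, 2, 4

Step 2: Run BFS/DFS from vertex 1:
  Visited: {1, 2, 4, 5, 6, 7, 3}
  Reached 7 of 7 vertices

Step 3: All 7 vertices reached from vertex 1, so the graph is connected.
Answer: Yes, the graph is connected.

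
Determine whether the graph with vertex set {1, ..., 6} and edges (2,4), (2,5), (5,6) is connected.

Step 1: Build adjacency list from edges:
  1: (none)
  2: 4, 5
  3: (none)
  4: 2
  5: 2, 6
  6: 5

Step 2: Run BFS/DFS from vertex 1:
  Visited: {1}
  Reached 1 of 6 vertices

Step 3: Only 1 of 6 vertices reached. Graph is disconnected.
Connected components: {1}, {2, 4, 5, 6}, {3}
Answer: No, the graph is not connected (3 components).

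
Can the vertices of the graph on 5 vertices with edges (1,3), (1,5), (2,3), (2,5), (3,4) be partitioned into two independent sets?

Step 1: Attempt 2-coloring using BFS:
  Start at vertex 1, assign color 0
  Color vertex 3 with color 1 (neighbor of 1)
  Color vertex 5 with color 1 (neighbor of 1)
  Color vertex 2 with color 0 (neighbor of 3)
  Color vertex 4 with color 0 (neighbor of 3)

Step 2: 2-coloring succeeded. No conflicts found.
  Set A (color 0): {1, 2, 4}
  Set B (color 1): {3, 5}

The graph is bipartite with partition {1, 2, 4}, {3, 5}.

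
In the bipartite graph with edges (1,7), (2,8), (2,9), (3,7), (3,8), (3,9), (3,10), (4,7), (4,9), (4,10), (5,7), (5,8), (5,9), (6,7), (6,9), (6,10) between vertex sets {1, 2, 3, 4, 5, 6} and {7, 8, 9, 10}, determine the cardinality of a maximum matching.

Step 1: List the neighbors of each left vertex:
  1: 7
  2: 8, 9
  3: 7, 8, 9, 10
  4: 7, 9, 10
  5: 7, 8, 9
  6: 7, 9, 10

Step 2: Greedily match left vertices, then look for augmenting paths:
  Match 1 -- 7
  Match 2 -- 8
  Match 3 -- 9
  Match 4 -- 10
  No augmenting path remains.

Step 3: Verify this is maximum:
  Matching size 4 = min(|L|, |R|) = min(6, 4), which is an upper bound, so this matching is maximum.

Maximum matching: {(1,7), (2,8), (3,9), (4,10)}
Size: 4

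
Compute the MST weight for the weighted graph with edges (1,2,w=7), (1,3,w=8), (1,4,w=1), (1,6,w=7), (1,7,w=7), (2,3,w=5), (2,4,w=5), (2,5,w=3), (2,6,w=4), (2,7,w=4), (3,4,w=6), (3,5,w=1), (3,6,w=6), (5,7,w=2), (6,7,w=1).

Apply Kruskal's algorithm (sort edges by weight, add if no cycle):

Sorted edges by weight:
  (1,4) w=1
  (3,5) w=1
  (6,7) w=1
  (5,7) w=2
  (2,5) w=3
  (2,7) w=4
  (2,6) w=4
  (2,4) w=5
  (2,3) w=5
  (3,4) w=6
  (3,6) w=6
  (1,7) w=7
  (1,2) w=7
  (1,6) w=7
  (1,3) w=8

Add edge (1,4) w=1 -- no cycle. Running total: 1
Add edge (3,5) w=1 -- no cycle. Running total: 2
Add edge (6,7) w=1 -- no cycle. Running total: 3
Add edge (5,7) w=2 -- no cycle. Running total: 5
Add edge (2,5) w=3 -- no cycle. Running total: 8
Skip edge (2,7) w=4 -- would create cycle
Skip edge (2,6) w=4 -- would create cycle
Add edge (2,4) w=5 -- no cycle. Running total: 13

MST edges: (1,4,w=1), (3,5,w=1), (6,7,w=1), (5,7,w=2), (2,5,w=3), (2,4,w=5)
Total MST weight: 1 + 1 + 1 + 2 + 3 + 5 = 13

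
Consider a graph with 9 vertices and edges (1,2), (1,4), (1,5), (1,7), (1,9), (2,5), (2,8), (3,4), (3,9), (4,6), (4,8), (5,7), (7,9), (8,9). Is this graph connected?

Step 1: Build adjacency list from edges:
  1: 2, 4, 5, 7, 9
  2: 1, 5, 8
  3: 4, 9
  4: 1, 3, 6, 8
  5: 1, 2, 7
  6: 4
  7: 1, 5, 9
  8: 2, 4, 9
  9: 1, 3, 7, 8

Step 2: Run BFS/DFS from vertex 1:
  Visited: {1, 2, 4, 5, 7, 9, 8, 3, 6}
  Reached 9 of 9 vertices

Step 3: All 9 vertices reached from vertex 1, so the graph is connected.
Answer: Yes, the graph is connected.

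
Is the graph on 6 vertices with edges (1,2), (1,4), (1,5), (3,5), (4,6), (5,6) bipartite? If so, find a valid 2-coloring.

Step 1: Attempt 2-coloring using BFS:
  Start at vertex 1, assign color 0
  Color vertex 2 with color 1 (neighbor of 1)
  Color vertex 4 with color 1 (neighbor of 1)
  Color vertex 5 with color 1 (neighbor of 1)
  Color vertex 6 with color 0 (neighbor of 4)
  Color vertex 3 with color 0 (neighbor of 5)

Step 2: 2-coloring succeeded. No conflicts found.
  Set A (color 0): {1, 3, 6}
  Set B (color 1): {2, 4, 5}

The graph is bipartite with partition {1, 3, 6}, {2, 4, 5}.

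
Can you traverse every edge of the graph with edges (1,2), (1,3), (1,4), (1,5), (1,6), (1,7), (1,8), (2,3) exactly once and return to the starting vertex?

Step 1: Find the degree of each vertex:
  deg(1) = 7
  deg(2) = 2
  deg(3) = 2
  deg(4) = 1
  deg(5) = 1
  deg(6) = 1
  deg(7) = 1
  deg(8) = 1

Step 2: Count vertices with odd degree:
  Odd-degree vertices: 1, 4, 5, 6, 7, 8 (6 total)

Step 3: Apply Euler's theorem:
  - Eulerian circuit exists iff graph is connected and all vertices have even degree
  - Eulerian path exists iff graph is connected and has 0 or 2 odd-degree vertices

Graph has 6 odd-degree vertices (need 0 or 2).
Neither Eulerian path nor Eulerian circuit exists.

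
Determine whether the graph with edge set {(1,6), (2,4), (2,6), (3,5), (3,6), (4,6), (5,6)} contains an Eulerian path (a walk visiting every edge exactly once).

Step 1: Find the degree of each vertex:
  deg(1) = 1
  deg(2) = 2
  deg(3) = 2
  deg(4) = 2
  deg(5) = 2
  deg(6) = 5

Step 2: Count vertices with odd degree:
  Odd-degree vertices: 1, 6 (2 total)

Step 3: Apply Euler's theorem:
  - Eulerian circuit exists iff graph is connected and all vertices have even degree
  - Eulerian path exists iff graph is connected and has 0 or 2 odd-degree vertices

Graph is connected with exactly 2 odd-degree vertices (1, 6).
Eulerian path exists (starting and ending at the odd-degree vertices), but no Eulerian circuit.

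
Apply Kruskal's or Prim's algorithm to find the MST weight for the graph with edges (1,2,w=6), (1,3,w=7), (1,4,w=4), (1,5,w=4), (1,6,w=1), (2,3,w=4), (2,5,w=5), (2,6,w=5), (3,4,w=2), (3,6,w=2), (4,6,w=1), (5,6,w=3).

Apply Kruskal's algorithm (sort edges by weight, add if no cycle):

Sorted edges by weight:
  (1,6) w=1
  (4,6) w=1
  (3,4) w=2
  (3,6) w=2
  (5,6) w=3
  (1,5) w=4
  (1,4) w=4
  (2,3) w=4
  (2,5) w=5
  (2,6) w=5
  (1,2) w=6
  (1,3) w=7

Add edge (1,6) w=1 -- no cycle. Running total: 1
Add edge (4,6) w=1 -- no cycle. Running total: 2
Add edge (3,4) w=2 -- no cycle. Running total: 4
Skip edge (3,6) w=2 -- would create cycle
Add edge (5,6) w=3 -- no cycle. Running total: 7
Skip edge (1,5) w=4 -- would create cycle
Skip edge (1,4) w=4 -- would create cycle
Add edge (2,3) w=4 -- no cycle. Running total: 11

MST edges: (1,6,w=1), (4,6,w=1), (3,4,w=2), (5,6,w=3), (2,3,w=4)
Total MST weight: 1 + 1 + 2 + 3 + 4 = 11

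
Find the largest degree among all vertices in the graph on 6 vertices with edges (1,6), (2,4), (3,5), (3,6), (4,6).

Step 1: Count edges incident to each vertex:
  deg(1) = 1 (neighbors: 6)
  deg(2) = 1 (neighbors: 4)
  deg(3) = 2 (neighbors: 5, 6)
  deg(4) = 2 (neighbors: 2, 6)
  deg(5) = 1 (neighbors: 3)
  deg(6) = 3 (neighbors: 1, 3, 4)

Step 2: Find maximum:
  max(1, 1, 2, 2, 1, 3) = 3 (vertex 6)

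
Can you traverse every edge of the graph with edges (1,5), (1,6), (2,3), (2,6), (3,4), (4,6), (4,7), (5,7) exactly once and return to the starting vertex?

Step 1: Find the degree of each vertex:
  deg(1) = 2
  deg(2) = 2
  deg(3) = 2
  deg(4) = 3
  deg(5) = 2
  deg(6) = 3
  deg(7) = 2

Step 2: Count vertices with odd degree:
  Odd-degree vertices: 4, 6 (2 total)

Step 3: Apply Euler's theorem:
  - Eulerian circuit exists iff graph is connected and all vertices have even degree
  - Eulerian path exists iff graph is connected and has 0 or 2 odd-degree vertices

Graph is connected with exactly 2 odd-degree vertices (4, 6).
Eulerian path exists (starting and ending at the odd-degree vertices), but no Eulerian circuit.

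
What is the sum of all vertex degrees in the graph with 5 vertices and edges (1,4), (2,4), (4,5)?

Step 1: Count edges incident to each vertex:
  deg(1) = 1 (neighbors: 4)
  deg(2) = 1 (neighbors: 4)
  deg(3) = 0 (neighbors: none)
  deg(4) = 3 (neighbors: 1, 2, 5)
  deg(5) = 1 (neighbors: 4)

Step 2: Sum all degrees:
  1 + 1 + 0 + 3 + 1 = 6

Verification: sum of degrees = 2 * |E| = 2 * 3 = 6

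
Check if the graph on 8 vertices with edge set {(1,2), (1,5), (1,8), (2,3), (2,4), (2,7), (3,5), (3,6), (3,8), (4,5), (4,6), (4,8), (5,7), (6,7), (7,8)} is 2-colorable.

Step 1: Attempt 2-coloring using BFS:
  Start at vertex 1, assign color 0
  Color vertex 2 with color 1 (neighbor of 1)
  Color vertex 5 with color 1 (neighbor of 1)
  Color vertex 8 with color 1 (neighbor of 1)
  Color vertex 3 with color 0 (neighbor of 2)
  Color vertex 4 with color 0 (neighbor of 2)
  Color vertex 7 with color 0 (neighbor of 2)
  Color vertex 6 with color 1 (neighbor of 3)

Step 2: 2-coloring succeeded. No conflicts found.
  Set A (color 0): {1, 3, 4, 7}
  Set B (color 1): {2, 5, 6, 8}

The graph is bipartite with partition {1, 3, 4, 7}, {2, 5, 6, 8}.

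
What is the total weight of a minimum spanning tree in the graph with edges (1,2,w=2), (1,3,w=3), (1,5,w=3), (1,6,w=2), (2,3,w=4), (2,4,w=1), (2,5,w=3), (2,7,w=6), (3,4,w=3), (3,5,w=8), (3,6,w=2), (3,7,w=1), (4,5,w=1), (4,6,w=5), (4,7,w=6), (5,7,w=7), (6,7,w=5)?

Apply Kruskal's algorithm (sort edges by weight, add if no cycle):

Sorted edges by weight:
  (2,4) w=1
  (3,7) w=1
  (4,5) w=1
  (1,2) w=2
  (1,6) w=2
  (3,6) w=2
  (1,3) w=3
  (1,5) w=3
  (2,5) w=3
  (3,4) w=3
  (2,3) w=4
  (4,6) w=5
  (6,7) w=5
  (2,7) w=6
  (4,7) w=6
  (5,7) w=7
  (3,5) w=8

Add edge (2,4) w=1 -- no cycle. Running total: 1
Add edge (3,7) w=1 -- no cycle. Running total: 2
Add edge (4,5) w=1 -- no cycle. Running total: 3
Add edge (1,2) w=2 -- no cycle. Running total: 5
Add edge (1,6) w=2 -- no cycle. Running total: 7
Add edge (3,6) w=2 -- no cycle. Running total: 9

MST edges: (2,4,w=1), (3,7,w=1), (4,5,w=1), (1,2,w=2), (1,6,w=2), (3,6,w=2)
Total MST weight: 1 + 1 + 1 + 2 + 2 + 2 = 9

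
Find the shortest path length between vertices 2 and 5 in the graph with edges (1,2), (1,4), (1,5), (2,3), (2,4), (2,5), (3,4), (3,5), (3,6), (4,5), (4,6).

Step 1: Build adjacency list:
  1: 2, 4, 5
  2: 1, 3, 4, 5
  3: 2, 4, 5, 6
  4: 1, 2, 3, 5, 6
  5: 1, 2, 3, 4
  6: 3, 4

Step 2: BFS from vertex 2 to find shortest path to 5:
  vertex 1 reached at distance 1
  vertex 3 reached at distance 1
  vertex 4 reached at distance 1
  vertex 5 reached at distance 1

Step 3: Shortest path: 2 -> 5
Path length: 1 edge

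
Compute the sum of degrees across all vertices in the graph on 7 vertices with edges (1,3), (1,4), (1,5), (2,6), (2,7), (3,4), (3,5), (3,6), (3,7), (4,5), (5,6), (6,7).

Step 1: Count edges incident to each vertex:
  deg(1) = 3 (neighbors: 3, 4, 5)
  deg(2) = 2 (neighbors: 6, 7)
  deg(3) = 5 (neighbors: 1, 4, 5, 6, 7)
  deg(4) = 3 (neighbors: 1, 3, 5)
  deg(5) = 4 (neighbors: 1, 3, 4, 6)
  deg(6) = 4 (neighbors: 2, 3, 5, 7)
  deg(7) = 3 (neighbors: 2, 3, 6)

Step 2: Sum all degrees:
  3 + 2 + 5 + 3 + 4 + 4 + 3 = 24

Verification: sum of degrees = 2 * |E| = 2 * 12 = 24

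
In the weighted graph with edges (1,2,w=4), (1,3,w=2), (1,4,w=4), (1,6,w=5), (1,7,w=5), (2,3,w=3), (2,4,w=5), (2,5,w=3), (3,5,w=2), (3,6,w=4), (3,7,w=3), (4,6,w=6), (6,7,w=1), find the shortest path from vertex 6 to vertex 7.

Step 1: Build adjacency list with weights:
  1: 2(w=4), 3(w=2), 4(w=4), 6(w=5), 7(w=5)
  2: 1(w=4), 3(w=3), 4(w=5), 5(w=3)
  3: 1(w=2), 2(w=3), 5(w=2), 6(w=4), 7(w=3)
  4: 1(w=4), 2(w=5), 6(w=6)
  5: 2(w=3), 3(w=2)
  6: 1(w=5), 3(w=4), 4(w=6), 7(w=1)
  7: 1(w=5), 3(w=3), 6(w=1)

Step 2: Apply Dijkstra's algorithm from vertex 6:
  Visit vertex 6 (distance=0)
    Update dist[1] = 5
    Update dist[3] = 4
    Update dist[4] = 6
    Update dist[7] = 1
  Visit vertex 7 (distance=1)

Step 3: Shortest path: 6 -> 7
Total weight: 1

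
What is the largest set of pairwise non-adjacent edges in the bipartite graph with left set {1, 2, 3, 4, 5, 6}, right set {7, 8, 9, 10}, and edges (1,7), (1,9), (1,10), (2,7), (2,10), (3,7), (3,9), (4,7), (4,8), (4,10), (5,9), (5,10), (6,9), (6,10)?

Step 1: List the neighbors of each left vertex:
  1: 7, 9, 10
  2: 7, 10
  3: 7, 9
  4: 7, 8, 10
  5: 9, 10
  6: 9, 10

Step 2: Greedily match left vertices, then look for augmenting paths:
  Match 1 -- 7
  Match 2 -- 10
  Match 3 -- 9
  Match 4 -- 8
  No augmenting path remains.

Step 3: Verify this is maximum:
  Matching size 4 = min(|L|, |R|) = min(6, 4), which is an upper bound, so this matching is maximum.

Maximum matching: {(1,7), (2,10), (3,9), (4,8)}
Size: 4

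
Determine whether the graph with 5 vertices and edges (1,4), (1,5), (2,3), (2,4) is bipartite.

Step 1: Attempt 2-coloring using BFS:
  Start at vertex 1, assign color 0
  Color vertex 4 with color 1 (neighbor of 1)
  Color vertex 5 with color 1 (neighbor of 1)
  Color vertex 2 with color 0 (neighbor of 4)
  Color vertex 3 with color 1 (neighbor of 2)

Step 2: 2-coloring succeeded. No conflicts found.
  Set A (color 0): {1, 2}
  Set B (color 1): {3, 4, 5}

The graph is bipartite with partition {1, 2}, {3, 4, 5}.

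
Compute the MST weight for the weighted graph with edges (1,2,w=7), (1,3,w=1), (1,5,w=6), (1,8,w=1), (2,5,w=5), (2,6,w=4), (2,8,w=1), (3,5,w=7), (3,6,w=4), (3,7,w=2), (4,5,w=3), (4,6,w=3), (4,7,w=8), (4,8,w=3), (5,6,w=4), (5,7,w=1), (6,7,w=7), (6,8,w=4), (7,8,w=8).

Apply Kruskal's algorithm (sort edges by weight, add if no cycle):

Sorted edges by weight:
  (1,3) w=1
  (1,8) w=1
  (2,8) w=1
  (5,7) w=1
  (3,7) w=2
  (4,6) w=3
  (4,5) w=3
  (4,8) w=3
  (2,6) w=4
  (3,6) w=4
  (5,6) w=4
  (6,8) w=4
  (2,5) w=5
  (1,5) w=6
  (1,2) w=7
  (3,5) w=7
  (6,7) w=7
  (4,7) w=8
  (7,8) w=8

Add edge (1,3) w=1 -- no cycle. Running total: 1
Add edge (1,8) w=1 -- no cycle. Running total: 2
Add edge (2,8) w=1 -- no cycle. Running total: 3
Add edge (5,7) w=1 -- no cycle. Running total: 4
Add edge (3,7) w=2 -- no cycle. Running total: 6
Add edge (4,6) w=3 -- no cycle. Running total: 9
Add edge (4,5) w=3 -- no cycle. Running total: 12

MST edges: (1,3,w=1), (1,8,w=1), (2,8,w=1), (5,7,w=1), (3,7,w=2), (4,6,w=3), (4,5,w=3)
Total MST weight: 1 + 1 + 1 + 1 + 2 + 3 + 3 = 12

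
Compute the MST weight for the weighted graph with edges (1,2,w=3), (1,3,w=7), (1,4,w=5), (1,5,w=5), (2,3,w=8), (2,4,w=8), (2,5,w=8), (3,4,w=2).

Apply Kruskal's algorithm (sort edges by weight, add if no cycle):

Sorted edges by weight:
  (3,4) w=2
  (1,2) w=3
  (1,4) w=5
  (1,5) w=5
  (1,3) w=7
  (2,4) w=8
  (2,5) w=8
  (2,3) w=8

Add edge (3,4) w=2 -- no cycle. Running total: 2
Add edge (1,2) w=3 -- no cycle. Running total: 5
Add edge (1,4) w=5 -- no cycle. Running total: 10
Add edge (1,5) w=5 -- no cycle. Running total: 15

MST edges: (3,4,w=2), (1,2,w=3), (1,4,w=5), (1,5,w=5)
Total MST weight: 2 + 3 + 5 + 5 = 15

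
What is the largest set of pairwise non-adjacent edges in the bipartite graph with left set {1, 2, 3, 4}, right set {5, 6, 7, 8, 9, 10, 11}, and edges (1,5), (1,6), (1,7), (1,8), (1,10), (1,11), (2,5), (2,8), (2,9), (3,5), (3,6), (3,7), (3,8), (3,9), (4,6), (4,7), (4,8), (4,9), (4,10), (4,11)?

Step 1: List the neighbors of each left vertex:
  1: 5, 6, 7, 8, 10, 11
  2: 5, 8, 9
  3: 5, 6, 7, 8, 9
  4: 6, 7, 8, 9, 10, 11

Step 2: Greedily match left vertices, then look for augmenting paths:
  Match 1 -- 5
  Match 2 -- 8
  Match 3 -- 6
  Match 4 -- 7
  No augmenting path remains.

Step 3: Verify this is maximum:
  Matching size 4 = min(|L|, |R|) = min(4, 7), which is an upper bound, so this matching is maximum.

Maximum matching: {(1,5), (2,8), (3,6), (4,7)}
Size: 4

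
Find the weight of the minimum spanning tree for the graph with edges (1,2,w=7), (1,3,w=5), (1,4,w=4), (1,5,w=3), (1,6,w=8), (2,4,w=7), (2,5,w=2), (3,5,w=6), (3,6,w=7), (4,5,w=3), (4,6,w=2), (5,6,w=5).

Apply Kruskal's algorithm (sort edges by weight, add if no cycle):

Sorted edges by weight:
  (2,5) w=2
  (4,6) w=2
  (1,5) w=3
  (4,5) w=3
  (1,4) w=4
  (1,3) w=5
  (5,6) w=5
  (3,5) w=6
  (1,2) w=7
  (2,4) w=7
  (3,6) w=7
  (1,6) w=8

Add edge (2,5) w=2 -- no cycle. Running total: 2
Add edge (4,6) w=2 -- no cycle. Running total: 4
Add edge (1,5) w=3 -- no cycle. Running total: 7
Add edge (4,5) w=3 -- no cycle. Running total: 10
Skip edge (1,4) w=4 -- would create cycle
Add edge (1,3) w=5 -- no cycle. Running total: 15

MST edges: (2,5,w=2), (4,6,w=2), (1,5,w=3), (4,5,w=3), (1,3,w=5)
Total MST weight: 2 + 2 + 3 + 3 + 5 = 15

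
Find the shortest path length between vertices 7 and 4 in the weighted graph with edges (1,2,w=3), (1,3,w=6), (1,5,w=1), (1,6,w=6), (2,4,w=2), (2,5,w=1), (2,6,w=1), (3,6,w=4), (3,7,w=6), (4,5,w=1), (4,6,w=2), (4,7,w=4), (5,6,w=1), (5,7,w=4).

Step 1: Build adjacency list with weights:
  1: 2(w=3), 3(w=6), 5(w=1), 6(w=6)
  2: 1(w=3), 4(w=2), 5(w=1), 6(w=1)
  3: 1(w=6), 6(w=4), 7(w=6)
  4: 2(w=2), 5(w=1), 6(w=2), 7(w=4)
  5: 1(w=1), 2(w=1), 4(w=1), 6(w=1), 7(w=4)
  6: 1(w=6), 2(w=1), 3(w=4), 4(w=2), 5(w=1)
  7: 3(w=6), 4(w=4), 5(w=4)

Step 2: Apply Dijkstra's algorithm from vertex 7:
  Visit vertex 7 (distance=0)
    Update dist[3] = 6
    Update dist[4] = 4
    Update dist[5] = 4
  Visit vertex 4 (distance=4)
    Update dist[2] = 6
    Update dist[6] = 6

Step 3: Shortest path: 7 -> 4
Total weight: 4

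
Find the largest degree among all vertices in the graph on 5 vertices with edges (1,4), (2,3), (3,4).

Step 1: Count edges incident to each vertex:
  deg(1) = 1 (neighbors: 4)
  deg(2) = 1 (neighbors: 3)
  deg(3) = 2 (neighbors: 2, 4)
  deg(4) = 2 (neighbors: 1, 3)
  deg(5) = 0 (neighbors: none)

Step 2: Find maximum:
  max(1, 1, 2, 2, 0) = 2 (vertex 3)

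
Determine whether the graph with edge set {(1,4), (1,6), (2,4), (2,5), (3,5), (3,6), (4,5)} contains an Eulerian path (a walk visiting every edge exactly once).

Step 1: Find the degree of each vertex:
  deg(1) = 2
  deg(2) = 2
  deg(3) = 2
  deg(4) = 3
  deg(5) = 3
  deg(6) = 2

Step 2: Count vertices with odd degree:
  Odd-degree vertices: 4, 5 (2 total)

Step 3: Apply Euler's theorem:
  - Eulerian circuit exists iff graph is connected and all vertices have even degree
  - Eulerian path exists iff graph is connected and has 0 or 2 odd-degree vertices

Graph is connected with exactly 2 odd-degree vertices (4, 5).
Eulerian path exists (starting and ending at the odd-degree vertices), but no Eulerian circuit.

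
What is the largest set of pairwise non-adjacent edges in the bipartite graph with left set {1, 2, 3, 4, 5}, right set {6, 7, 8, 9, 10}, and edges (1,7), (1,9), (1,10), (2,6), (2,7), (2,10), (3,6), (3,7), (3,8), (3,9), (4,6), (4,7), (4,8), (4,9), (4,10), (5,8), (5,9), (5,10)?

Step 1: List the neighbors of each left vertex:
  1: 7, 9, 10
  2: 6, 7, 10
  3: 6, 7, 8, 9
  4: 6, 7, 8, 9, 10
  5: 8, 9, 10

Step 2: Greedily match left vertices, then look for augmenting paths:
  Match 1 -- 7
  Match 2 -- 6
  Match 3 -- 8
  Match 4 -- 9
  Match 5 -- 10
  No augmenting path remains.

Step 3: Verify this is maximum:
  Matching size 5 = min(|L|, |R|) = min(5, 5), which is an upper bound, so this matching is maximum.

Maximum matching: {(1,7), (2,6), (3,8), (4,9), (5,10)}
Size: 5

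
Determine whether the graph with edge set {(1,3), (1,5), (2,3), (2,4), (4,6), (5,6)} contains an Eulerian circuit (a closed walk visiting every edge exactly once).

Step 1: Find the degree of each vertex:
  deg(1) = 2
  deg(2) = 2
  deg(3) = 2
  deg(4) = 2
  deg(5) = 2
  deg(6) = 2

Step 2: Count vertices with odd degree:
  All vertices have even degree (0 odd-degree vertices)

Step 3: Apply Euler's theorem:
  - Eulerian circuit exists iff graph is connected and all vertices have even degree
  - Eulerian path exists iff graph is connected and has 0 or 2 odd-degree vertices

Graph is connected with 0 odd-degree vertices.
Both Eulerian circuit and Eulerian path exist.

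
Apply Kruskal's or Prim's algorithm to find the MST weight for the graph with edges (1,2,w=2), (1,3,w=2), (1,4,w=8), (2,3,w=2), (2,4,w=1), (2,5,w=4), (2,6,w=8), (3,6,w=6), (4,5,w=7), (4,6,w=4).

Apply Kruskal's algorithm (sort edges by weight, add if no cycle):

Sorted edges by weight:
  (2,4) w=1
  (1,3) w=2
  (1,2) w=2
  (2,3) w=2
  (2,5) w=4
  (4,6) w=4
  (3,6) w=6
  (4,5) w=7
  (1,4) w=8
  (2,6) w=8

Add edge (2,4) w=1 -- no cycle. Running total: 1
Add edge (1,3) w=2 -- no cycle. Running total: 3
Add edge (1,2) w=2 -- no cycle. Running total: 5
Skip edge (2,3) w=2 -- would create cycle
Add edge (2,5) w=4 -- no cycle. Running total: 9
Add edge (4,6) w=4 -- no cycle. Running total: 13

MST edges: (2,4,w=1), (1,3,w=2), (1,2,w=2), (2,5,w=4), (4,6,w=4)
Total MST weight: 1 + 2 + 2 + 4 + 4 = 13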